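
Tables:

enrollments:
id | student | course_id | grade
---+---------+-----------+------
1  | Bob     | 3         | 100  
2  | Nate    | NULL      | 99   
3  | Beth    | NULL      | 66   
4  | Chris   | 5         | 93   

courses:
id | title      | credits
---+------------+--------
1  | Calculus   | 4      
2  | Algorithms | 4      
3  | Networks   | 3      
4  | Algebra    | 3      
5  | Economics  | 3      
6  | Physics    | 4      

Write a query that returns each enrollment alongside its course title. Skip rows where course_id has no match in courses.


INNER JOIN keeps only enrollments rows whose course_id matches an id in courses. Walk through each enrollment:
  - enrollment 1 (Bob): course_id=3 -> matches Networks
  - enrollment 2 (Nate): course_id=NULL, no match -> dropped
  - enrollment 3 (Beth): course_id=NULL, no match -> dropped
  - enrollment 4 (Chris): course_id=5 -> matches Economics
So 2 of 4 rows are dropped.

SQL:
SELECT a.student, b.title AS course
FROM enrollments a
INNER JOIN courses b ON a.course_id = b.id

Result:
student | course   
--------+----------
Bob     | Networks 
Chris   | Economics


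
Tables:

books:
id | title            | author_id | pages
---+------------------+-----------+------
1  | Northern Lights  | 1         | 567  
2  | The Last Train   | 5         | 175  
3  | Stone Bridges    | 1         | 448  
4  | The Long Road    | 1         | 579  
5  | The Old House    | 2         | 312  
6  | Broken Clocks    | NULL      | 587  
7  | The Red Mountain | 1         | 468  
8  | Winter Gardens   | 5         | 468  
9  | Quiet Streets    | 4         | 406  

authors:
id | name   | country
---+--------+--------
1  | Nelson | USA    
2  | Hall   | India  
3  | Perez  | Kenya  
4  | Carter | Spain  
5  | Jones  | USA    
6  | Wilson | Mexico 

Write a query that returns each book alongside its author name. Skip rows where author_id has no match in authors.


INNER JOIN keeps only books rows whose author_id matches an id in authors. Walk through each book:
  - book 1 (Northern Lights): author_id=1 -> matches Nelson
  - book 2 (The Last Train): author_id=5 -> matches Jones
  - book 3 (Stone Bridges): author_id=1 -> matches Nelson
  - book 4 (The Long Road): author_id=1 -> matches Nelson
  - book 5 (The Old House): author_id=2 -> matches Hall
  - book 6 (Broken Clocks): author_id=NULL, no match -> dropped
  - book 7 (The Red Mountain): author_id=1 -> matches Nelson
  - book 8 (Winter Gardens): author_id=5 -> matches Jones
  - book 9 (Quiet Streets): author_id=4 -> matches Carter
So 1 of 9 rows is dropped.

SQL:
SELECT a.title, b.name AS author
FROM books a
INNER JOIN authors b ON a.author_id = b.id

Result:
title            | author
-----------------+-------
Northern Lights  | Nelson
The Last Train   | Jones 
Stone Bridges    | Nelson
The Long Road    | Nelson
The Old House    | Hall  
The Red Mountain | Nelson
Winter Gardens   | Jones 
Quiet Streets    | Carter


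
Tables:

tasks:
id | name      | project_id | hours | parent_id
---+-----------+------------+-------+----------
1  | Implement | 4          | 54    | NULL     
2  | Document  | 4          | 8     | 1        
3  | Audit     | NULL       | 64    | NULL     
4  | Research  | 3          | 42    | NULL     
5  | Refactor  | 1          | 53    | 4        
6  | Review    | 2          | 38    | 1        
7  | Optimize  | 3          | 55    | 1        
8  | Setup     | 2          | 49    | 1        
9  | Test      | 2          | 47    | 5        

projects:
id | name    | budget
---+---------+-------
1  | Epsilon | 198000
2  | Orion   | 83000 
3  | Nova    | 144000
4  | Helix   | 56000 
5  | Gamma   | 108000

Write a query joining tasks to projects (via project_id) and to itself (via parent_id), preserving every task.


Two LEFT JOINs from the same base table tasks: one to projects via project_id, one to tasks itself via parent_id. Both are LEFT so every task is preserved.
Match against projects:
  - task 1 (Implement): project_id=4 -> matches Helix
  - task 2 (Document): project_id=4 -> matches Helix
  - task 3 (Audit): project_id=NULL, no match -> kept with NULL
  - task 4 (Research): project_id=3 -> matches Nova
  - task 5 (Refactor): project_id=1 -> matches Epsilon
  - task 6 (Review): project_id=2 -> matches Orion
  - task 7 (Optimize): project_id=3 -> matches Nova
  - task 8 (Setup): project_id=2 -> matches Orion
  - task 9 (Test): project_id=2 -> matches Orion
Match against tasks (self):
  - task 1 (Implement): parent_id=NULL -> NULL
  - task 2 (Document): parent_id=1 -> Implement
  - task 3 (Audit): parent_id=NULL -> NULL
  - task 4 (Research): parent_id=NULL -> NULL
  - task 5 (Refactor): parent_id=4 -> Research
  - task 6 (Review): parent_id=1 -> Implement
  - task 7 (Optimize): parent_id=1 -> Implement
  - task 8 (Setup): parent_id=1 -> Implement
  - task 9 (Test): parent_id=5 -> Refactor

SQL:
SELECT a.name, b.name AS project, c.name AS parent
FROM tasks a
LEFT JOIN projects b ON a.project_id = b.id
LEFT JOIN tasks c ON a.parent_id = c.id

Result:
name      | project | parent   
----------+---------+----------
Implement | Helix   | NULL     
Document  | Helix   | Implement
Audit     | NULL    | NULL     
Research  | Nova    | NULL     
Refactor  | Epsilon | Research 
Review    | Orion   | Implement
Optimize  | Nova    | Implement
Setup     | Orion   | Implement
Test      | Orion   | Refactor 


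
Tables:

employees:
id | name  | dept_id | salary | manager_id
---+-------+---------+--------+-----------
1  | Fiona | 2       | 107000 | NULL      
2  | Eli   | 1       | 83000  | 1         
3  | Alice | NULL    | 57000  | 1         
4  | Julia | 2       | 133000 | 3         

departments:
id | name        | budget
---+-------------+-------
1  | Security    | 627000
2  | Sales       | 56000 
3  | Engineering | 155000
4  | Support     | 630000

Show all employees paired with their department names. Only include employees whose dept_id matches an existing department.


INNER JOIN keeps only employees rows whose dept_id matches an id in departments. Walk through each employee:
  - employee 1 (Fiona): dept_id=2 -> matches Sales
  - employee 2 (Eli): dept_id=1 -> matches Security
  - employee 3 (Alice): dept_id=NULL, no match -> dropped
  - employee 4 (Julia): dept_id=2 -> matches Sales
So 1 of 4 rows is dropped.

SQL:
SELECT a.name, b.name AS department
FROM employees a
INNER JOIN departments b ON a.dept_id = b.id

Result:
name  | department
------+-----------
Fiona | Sales     
Eli   | Security  
Julia | Sales     


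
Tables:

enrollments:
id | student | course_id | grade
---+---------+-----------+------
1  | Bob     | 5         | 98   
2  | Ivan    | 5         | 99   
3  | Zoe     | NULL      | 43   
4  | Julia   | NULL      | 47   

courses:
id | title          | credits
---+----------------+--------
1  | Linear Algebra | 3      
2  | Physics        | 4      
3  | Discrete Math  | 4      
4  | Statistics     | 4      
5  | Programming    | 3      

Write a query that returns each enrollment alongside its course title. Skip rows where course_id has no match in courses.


INNER JOIN keeps only enrollments rows whose course_id matches an id in courses. Walk through each enrollment:
  - enrollment 1 (Bob): course_id=5 -> matches Programming
  - enrollment 2 (Ivan): course_id=5 -> matches Programming
  - enrollment 3 (Zoe): course_id=NULL, no match -> dropped
  - enrollment 4 (Julia): course_id=NULL, no match -> dropped
So 2 of 4 rows are dropped.

SQL:
SELECT a.student, b.title AS course
FROM enrollments a
INNER JOIN courses b ON a.course_id = b.id

Result:
student | course     
--------+------------
Bob     | Programming
Ivan    | Programming


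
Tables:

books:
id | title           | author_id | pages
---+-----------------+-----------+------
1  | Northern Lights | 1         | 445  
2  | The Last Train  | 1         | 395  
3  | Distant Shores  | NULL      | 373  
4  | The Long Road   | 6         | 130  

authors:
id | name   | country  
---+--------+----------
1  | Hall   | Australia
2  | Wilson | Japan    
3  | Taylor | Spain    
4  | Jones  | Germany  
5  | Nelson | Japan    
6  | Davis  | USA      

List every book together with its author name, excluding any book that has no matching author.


INNER JOIN keeps only books rows whose author_id matches an id in authors. Walk through each book:
  - book 1 (Northern Lights): author_id=1 -> matches Hall
  - book 2 (The Last Train): author_id=1 -> matches Hall
  - book 3 (Distant Shores): author_id=NULL, no match -> dropped
  - book 4 (The Long Road): author_id=6 -> matches Davis
So 1 of 4 rows is dropped.

SQL:
SELECT a.title, b.name AS author
FROM books a
INNER JOIN authors b ON a.author_id = b.id

Result:
title           | author
----------------+-------
Northern Lights | Hall  
The Last Train  | Hall  
The Long Road   | Davis 


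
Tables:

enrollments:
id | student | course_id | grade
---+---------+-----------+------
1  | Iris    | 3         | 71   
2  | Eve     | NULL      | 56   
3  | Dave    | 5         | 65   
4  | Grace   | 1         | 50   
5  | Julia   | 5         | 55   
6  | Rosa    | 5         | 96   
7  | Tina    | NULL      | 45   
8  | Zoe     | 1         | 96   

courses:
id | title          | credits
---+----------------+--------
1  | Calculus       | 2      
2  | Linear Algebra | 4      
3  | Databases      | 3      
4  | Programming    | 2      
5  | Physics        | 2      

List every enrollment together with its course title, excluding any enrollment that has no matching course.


INNER JOIN keeps only enrollments rows whose course_id matches an id in courses. Walk through each enrollment:
  - enrollment 1 (Iris): course_id=3 -> matches Databases
  - enrollment 2 (Eve): course_id=NULL, no match -> dropped
  - enrollment 3 (Dave): course_id=5 -> matches Physics
  - enrollment 4 (Grace): course_id=1 -> matches Calculus
  - enrollment 5 (Julia): course_id=5 -> matches Physics
  - enrollment 6 (Rosa): course_id=5 -> matches Physics
  - enrollment 7 (Tina): course_id=NULL, no match -> dropped
  - enrollment 8 (Zoe): course_id=1 -> matches Calculus
So 2 of 8 rows are dropped.

SQL:
SELECT a.student, b.title AS course
FROM enrollments a
INNER JOIN courses b ON a.course_id = b.id

Result:
student | course   
--------+----------
Iris    | Databases
Dave    | Physics  
Grace   | Calculus 
Julia   | Physics  
Rosa    | Physics  
Zoe     | Calculus 


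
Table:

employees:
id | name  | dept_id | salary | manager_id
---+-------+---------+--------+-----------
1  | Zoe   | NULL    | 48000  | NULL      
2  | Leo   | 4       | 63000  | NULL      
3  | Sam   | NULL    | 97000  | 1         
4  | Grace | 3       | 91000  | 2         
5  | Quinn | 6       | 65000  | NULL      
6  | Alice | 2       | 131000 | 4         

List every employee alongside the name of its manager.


This is a self-join: employees is joined to a second copy of itself, matching each row's manager_id to another row's id. Use LEFT JOIN so rows with manager_id=NULL are kept.
  - employee 1 (Zoe): manager_id=NULL -> NULL
  - employee 2 (Leo): manager_id=NULL -> NULL
  - employee 3 (Sam): manager_id=1 -> Zoe
  - employee 4 (Grace): manager_id=2 -> Leo
  - employee 5 (Quinn): manager_id=NULL -> NULL
  - employee 6 (Alice): manager_id=4 -> Grace

SQL:
SELECT a.name AS item, b.name AS manager
FROM employees a
LEFT JOIN employees b ON a.manager_id = b.id

Result:
item  | manager
------+--------
Zoe   | NULL   
Leo   | NULL   
Sam   | Zoe    
Grace | Leo    
Quinn | NULL   
Alice | Grace  


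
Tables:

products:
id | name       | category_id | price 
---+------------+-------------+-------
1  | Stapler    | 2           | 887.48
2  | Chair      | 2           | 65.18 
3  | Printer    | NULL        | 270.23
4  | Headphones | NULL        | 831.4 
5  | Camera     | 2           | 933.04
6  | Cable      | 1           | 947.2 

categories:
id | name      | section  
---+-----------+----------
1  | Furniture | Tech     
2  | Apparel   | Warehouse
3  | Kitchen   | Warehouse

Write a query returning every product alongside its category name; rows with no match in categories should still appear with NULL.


LEFT JOIN keeps every row from products (the left table); where category_id has no match in categories, the category columns become NULL. Walk through each product:
  - product 1 (Stapler): category_id=2 -> matches Apparel
  - product 2 (Chair): category_id=2 -> matches Apparel
  - product 3 (Printer): category_id=NULL, no match -> kept with NULL
  - product 4 (Headphones): category_id=NULL, no match -> kept with NULL
  - product 5 (Camera): category_id=2 -> matches Apparel
  - product 6 (Cable): category_id=1 -> matches Furniture
All 6 rows appear; 2 have NULL category.

SQL:
SELECT a.name, b.name AS category
FROM products a
LEFT JOIN categories b ON a.category_id = b.id

Result:
name       | category 
-----------+----------
Stapler    | Apparel  
Chair      | Apparel  
Printer    | NULL     
Headphones | NULL     
Camera     | Apparel  
Cable      | Furniture


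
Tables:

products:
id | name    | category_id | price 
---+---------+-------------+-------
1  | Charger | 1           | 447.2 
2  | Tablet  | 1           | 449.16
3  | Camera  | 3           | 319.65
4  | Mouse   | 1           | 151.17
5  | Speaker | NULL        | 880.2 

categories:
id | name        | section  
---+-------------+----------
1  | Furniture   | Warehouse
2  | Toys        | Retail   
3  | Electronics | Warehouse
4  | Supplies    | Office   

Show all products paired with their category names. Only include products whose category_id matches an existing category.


INNER JOIN keeps only products rows whose category_id matches an id in categories. Walk through each product:
  - product 1 (Charger): category_id=1 -> matches Furniture
  - product 2 (Tablet): category_id=1 -> matches Furniture
  - product 3 (Camera): category_id=3 -> matches Electronics
  - product 4 (Mouse): category_id=1 -> matches Furniture
  - product 5 (Speaker): category_id=NULL, no match -> dropped
So 1 of 5 rows is dropped.

SQL:
SELECT a.name, b.name AS category
FROM products a
INNER JOIN categories b ON a.category_id = b.id

Result:
name    | category   
--------+------------
Charger | Furniture  
Tablet  | Furniture  
Camera  | Electronics
Mouse   | Furniture  


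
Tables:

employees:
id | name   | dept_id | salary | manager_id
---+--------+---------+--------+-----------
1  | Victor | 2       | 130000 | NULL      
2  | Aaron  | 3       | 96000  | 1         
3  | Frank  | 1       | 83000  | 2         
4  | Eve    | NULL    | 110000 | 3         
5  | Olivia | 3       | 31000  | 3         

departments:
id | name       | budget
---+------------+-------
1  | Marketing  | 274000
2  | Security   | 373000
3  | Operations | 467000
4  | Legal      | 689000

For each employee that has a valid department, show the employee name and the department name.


INNER JOIN keeps only employees rows whose dept_id matches an id in departments. Walk through each employee:
  - employee 1 (Victor): dept_id=2 -> matches Security
  - employee 2 (Aaron): dept_id=3 -> matches Operations
  - employee 3 (Frank): dept_id=1 -> matches Marketing
  - employee 4 (Eve): dept_id=NULL, no match -> dropped
  - employee 5 (Olivia): dept_id=3 -> matches Operations
So 1 of 5 rows is dropped.

SQL:
SELECT a.name, b.name AS department
FROM employees a
INNER JOIN departments b ON a.dept_id = b.id

Result:
name   | department
-------+-----------
Victor | Security  
Aaron  | Operations
Frank  | Marketing 
Olivia | Operations


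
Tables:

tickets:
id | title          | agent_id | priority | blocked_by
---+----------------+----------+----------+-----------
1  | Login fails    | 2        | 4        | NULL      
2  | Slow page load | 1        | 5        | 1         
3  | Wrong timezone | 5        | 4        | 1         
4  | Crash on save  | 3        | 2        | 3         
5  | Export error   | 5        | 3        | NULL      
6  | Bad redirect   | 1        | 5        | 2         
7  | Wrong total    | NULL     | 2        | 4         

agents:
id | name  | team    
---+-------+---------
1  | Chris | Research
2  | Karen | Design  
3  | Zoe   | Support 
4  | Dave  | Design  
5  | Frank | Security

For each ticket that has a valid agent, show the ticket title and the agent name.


INNER JOIN keeps only tickets rows whose agent_id matches an id in agents. Walk through each ticket:
  - ticket 1 (Login fails): agent_id=2 -> matches Karen
  - ticket 2 (Slow page load): agent_id=1 -> matches Chris
  - ticket 3 (Wrong timezone): agent_id=5 -> matches Frank
  - ticket 4 (Crash on save): agent_id=3 -> matches Zoe
  - ticket 5 (Export error): agent_id=5 -> matches Frank
  - ticket 6 (Bad redirect): agent_id=1 -> matches Chris
  - ticket 7 (Wrong total): agent_id=NULL, no match -> dropped
So 1 of 7 rows is dropped.

SQL:
SELECT a.title, b.name AS agent
FROM tickets a
INNER JOIN agents b ON a.agent_id = b.id

Result:
title          | agent
---------------+------
Login fails    | Karen
Slow page load | Chris
Wrong timezone | Frank
Crash on save  | Zoe  
Export error   | Frank
Bad redirect   | Chris


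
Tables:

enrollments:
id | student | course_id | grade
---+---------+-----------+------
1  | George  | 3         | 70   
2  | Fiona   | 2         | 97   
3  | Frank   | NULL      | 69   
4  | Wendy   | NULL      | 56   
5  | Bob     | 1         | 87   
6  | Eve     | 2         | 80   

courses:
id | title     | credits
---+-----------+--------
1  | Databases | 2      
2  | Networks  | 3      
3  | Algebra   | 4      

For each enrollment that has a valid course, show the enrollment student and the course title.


INNER JOIN keeps only enrollments rows whose course_id matches an id in courses. Walk through each enrollment:
  - enrollment 1 (George): course_id=3 -> matches Algebra
  - enrollment 2 (Fiona): course_id=2 -> matches Networks
  - enrollment 3 (Frank): course_id=NULL, no match -> dropped
  - enrollment 4 (Wendy): course_id=NULL, no match -> dropped
  - enrollment 5 (Bob): course_id=1 -> matches Databases
  - enrollment 6 (Eve): course_id=2 -> matches Networks
So 2 of 6 rows are dropped.

SQL:
SELECT a.student, b.title AS course
FROM enrollments a
INNER JOIN courses b ON a.course_id = b.id

Result:
student | course   
--------+----------
George  | Algebra  
Fiona   | Networks 
Bob     | Databases
Eve     | Networks 


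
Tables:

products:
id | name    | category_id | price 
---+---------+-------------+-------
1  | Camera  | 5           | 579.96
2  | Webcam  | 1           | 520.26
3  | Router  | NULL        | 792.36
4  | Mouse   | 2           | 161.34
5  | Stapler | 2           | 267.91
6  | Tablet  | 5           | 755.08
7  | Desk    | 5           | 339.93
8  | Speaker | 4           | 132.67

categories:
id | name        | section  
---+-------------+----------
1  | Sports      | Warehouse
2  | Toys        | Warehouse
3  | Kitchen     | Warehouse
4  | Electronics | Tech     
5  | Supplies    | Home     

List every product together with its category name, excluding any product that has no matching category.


INNER JOIN keeps only products rows whose category_id matches an id in categories. Walk through each product:
  - product 1 (Camera): category_id=5 -> matches Supplies
  - product 2 (Webcam): category_id=1 -> matches Sports
  - product 3 (Router): category_id=NULL, no match -> dropped
  - product 4 (Mouse): category_id=2 -> matches Toys
  - product 5 (Stapler): category_id=2 -> matches Toys
  - product 6 (Tablet): category_id=5 -> matches Supplies
  - product 7 (Desk): category_id=5 -> matches Supplies
  - product 8 (Speaker): category_id=4 -> matches Electronics
So 1 of 8 rows is dropped.

SQL:
SELECT a.name, b.name AS category
FROM products a
INNER JOIN categories b ON a.category_id = b.id

Result:
name    | category   
--------+------------
Camera  | Supplies   
Webcam  | Sports     
Mouse   | Toys       
Stapler | Toys       
Tablet  | Supplies   
Desk    | Supplies   
Speaker | Electronics


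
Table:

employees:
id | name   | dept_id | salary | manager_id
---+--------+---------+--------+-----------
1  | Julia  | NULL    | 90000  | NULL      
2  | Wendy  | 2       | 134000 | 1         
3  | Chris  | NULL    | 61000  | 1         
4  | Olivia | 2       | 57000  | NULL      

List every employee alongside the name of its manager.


This is a self-join: employees is joined to a second copy of itself, matching each row's manager_id to another row's id. Use LEFT JOIN so rows with manager_id=NULL are kept.
  - employee 1 (Julia): manager_id=NULL -> NULL
  - employee 2 (Wendy): manager_id=1 -> Julia
  - employee 3 (Chris): manager_id=1 -> Julia
  - employee 4 (Olivia): manager_id=NULL -> NULL

SQL:
SELECT a.name AS item, b.name AS manager
FROM employees a
LEFT JOIN employees b ON a.manager_id = b.id

Result:
item   | manager
-------+--------
Julia  | NULL   
Wendy  | Julia  
Chris  | Julia  
Olivia | NULL   


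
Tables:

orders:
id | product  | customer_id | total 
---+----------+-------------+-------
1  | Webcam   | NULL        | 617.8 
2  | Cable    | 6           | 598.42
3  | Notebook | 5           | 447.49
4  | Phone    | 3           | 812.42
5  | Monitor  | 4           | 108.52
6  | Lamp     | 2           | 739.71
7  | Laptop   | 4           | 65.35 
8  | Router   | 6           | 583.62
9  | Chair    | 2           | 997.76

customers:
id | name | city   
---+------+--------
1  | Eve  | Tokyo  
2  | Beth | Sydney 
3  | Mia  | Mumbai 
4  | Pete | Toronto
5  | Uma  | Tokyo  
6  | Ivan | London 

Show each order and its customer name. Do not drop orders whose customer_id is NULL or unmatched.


LEFT JOIN keeps every row from orders (the left table); where customer_id has no match in customers, the customer columns become NULL. Walk through each order:
  - order 1 (Webcam): customer_id=NULL, no match -> kept with NULL
  - order 2 (Cable): customer_id=6 -> matches Ivan
  - order 3 (Notebook): customer_id=5 -> matches Uma
  - order 4 (Phone): customer_id=3 -> matches Mia
  - order 5 (Monitor): customer_id=4 -> matches Pete
  - order 6 (Lamp): customer_id=2 -> matches Beth
  - order 7 (Laptop): customer_id=4 -> matches Pete
  - order 8 (Router): customer_id=6 -> matches Ivan
  - order 9 (Chair): customer_id=2 -> matches Beth
All 9 rows appear; 1 has NULL customer.

SQL:
SELECT a.product, b.name AS customer
FROM orders a
LEFT JOIN customers b ON a.customer_id = b.id

Result:
product  | customer
---------+---------
Webcam   | NULL    
Cable    | Ivan    
Notebook | Uma     
Phone    | Mia     
Monitor  | Pete    
Lamp     | Beth    
Laptop   | Pete    
Router   | Ivan    
Chair    | Beth    


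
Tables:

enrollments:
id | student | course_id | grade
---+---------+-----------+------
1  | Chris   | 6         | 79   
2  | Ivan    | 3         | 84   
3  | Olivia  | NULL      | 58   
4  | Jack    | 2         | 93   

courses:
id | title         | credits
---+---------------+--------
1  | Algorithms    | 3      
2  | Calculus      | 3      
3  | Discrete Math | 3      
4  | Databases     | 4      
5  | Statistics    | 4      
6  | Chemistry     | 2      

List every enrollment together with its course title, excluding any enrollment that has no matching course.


INNER JOIN keeps only enrollments rows whose course_id matches an id in courses. Walk through each enrollment:
  - enrollment 1 (Chris): course_id=6 -> matches Chemistry
  - enrollment 2 (Ivan): course_id=3 -> matches Discrete Math
  - enrollment 3 (Olivia): course_id=NULL, no match -> dropped
  - enrollment 4 (Jack): course_id=2 -> matches Calculus
So 1 of 4 rows is dropped.

SQL:
SELECT a.student, b.title AS course
FROM enrollments a
INNER JOIN courses b ON a.course_id = b.id

Result:
student | course       
--------+--------------
Chris   | Chemistry    
Ivan    | Discrete Math
Jack    | Calculus     


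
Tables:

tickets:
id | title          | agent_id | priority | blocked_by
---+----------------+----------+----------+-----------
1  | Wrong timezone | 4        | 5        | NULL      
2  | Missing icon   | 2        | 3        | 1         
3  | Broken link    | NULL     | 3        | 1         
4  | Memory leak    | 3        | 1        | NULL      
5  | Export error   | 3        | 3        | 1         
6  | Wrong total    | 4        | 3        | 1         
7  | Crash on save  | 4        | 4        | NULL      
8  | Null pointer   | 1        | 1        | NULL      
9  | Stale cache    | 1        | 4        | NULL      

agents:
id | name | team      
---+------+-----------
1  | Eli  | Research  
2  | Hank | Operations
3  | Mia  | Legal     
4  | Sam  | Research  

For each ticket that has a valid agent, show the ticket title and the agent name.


INNER JOIN keeps only tickets rows whose agent_id matches an id in agents. Walk through each ticket:
  - ticket 1 (Wrong timezone): agent_id=4 -> matches Sam
  - ticket 2 (Missing icon): agent_id=2 -> matches Hank
  - ticket 3 (Broken link): agent_id=NULL, no match -> dropped
  - ticket 4 (Memory leak): agent_id=3 -> matches Mia
  - ticket 5 (Export error): agent_id=3 -> matches Mia
  - ticket 6 (Wrong total): agent_id=4 -> matches Sam
  - ticket 7 (Crash on save): agent_id=4 -> matches Sam
  - ticket 8 (Null pointer): agent_id=1 -> matches Eli
  - ticket 9 (Stale cache): agent_id=1 -> matches Eli
So 1 of 9 rows is dropped.

SQL:
SELECT a.title, b.name AS agent
FROM tickets a
INNER JOIN agents b ON a.agent_id = b.id

Result:
title          | agent
---------------+------
Wrong timezone | Sam  
Missing icon   | Hank 
Memory leak    | Mia  
Export error   | Mia  
Wrong total    | Sam  
Crash on save  | Sam  
Null pointer   | Eli  
Stale cache    | Eli  


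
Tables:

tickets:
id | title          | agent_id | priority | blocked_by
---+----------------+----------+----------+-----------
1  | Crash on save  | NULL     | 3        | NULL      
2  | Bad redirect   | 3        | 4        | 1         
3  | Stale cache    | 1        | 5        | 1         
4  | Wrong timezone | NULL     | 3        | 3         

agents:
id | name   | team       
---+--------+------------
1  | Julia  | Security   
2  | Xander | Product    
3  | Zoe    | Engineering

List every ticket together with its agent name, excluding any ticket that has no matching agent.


INNER JOIN keeps only tickets rows whose agent_id matches an id in agents. Walk through each ticket:
  - ticket 1 (Crash on save): agent_id=NULL, no match -> dropped
  - ticket 2 (Bad redirect): agent_id=3 -> matches Zoe
  - ticket 3 (Stale cache): agent_id=1 -> matches Julia
  - ticket 4 (Wrong timezone): agent_id=NULL, no match -> dropped
So 2 of 4 rows are dropped.

SQL:
SELECT a.title, b.name AS agent
FROM tickets a
INNER JOIN agents b ON a.agent_id = b.id

Result:
title        | agent
-------------+------
Bad redirect | Zoe  
Stale cache  | Julia


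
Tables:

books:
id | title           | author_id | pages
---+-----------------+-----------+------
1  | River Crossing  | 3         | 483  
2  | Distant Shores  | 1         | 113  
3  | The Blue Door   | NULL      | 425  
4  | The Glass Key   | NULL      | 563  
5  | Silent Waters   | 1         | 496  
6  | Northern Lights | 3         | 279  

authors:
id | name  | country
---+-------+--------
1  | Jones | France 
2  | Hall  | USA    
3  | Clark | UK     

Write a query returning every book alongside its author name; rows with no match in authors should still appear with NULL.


LEFT JOIN keeps every row from books (the left table); where author_id has no match in authors, the author columns become NULL. Walk through each book:
  - book 1 (River Crossing): author_id=3 -> matches Clark
  - book 2 (Distant Shores): author_id=1 -> matches Jones
  - book 3 (The Blue Door): author_id=NULL, no match -> kept with NULL
  - book 4 (The Glass Key): author_id=NULL, no match -> kept with NULL
  - book 5 (Silent Waters): author_id=1 -> matches Jones
  - book 6 (Northern Lights): author_id=3 -> matches Clark
All 6 rows appear; 2 have NULL author.

SQL:
SELECT a.title, b.name AS author
FROM books a
LEFT JOIN authors b ON a.author_id = b.id

Result:
title           | author
----------------+-------
River Crossing  | Clark 
Distant Shores  | Jones 
The Blue Door   | NULL  
The Glass Key   | NULL  
Silent Waters   | Jones 
Northern Lights | Clark 


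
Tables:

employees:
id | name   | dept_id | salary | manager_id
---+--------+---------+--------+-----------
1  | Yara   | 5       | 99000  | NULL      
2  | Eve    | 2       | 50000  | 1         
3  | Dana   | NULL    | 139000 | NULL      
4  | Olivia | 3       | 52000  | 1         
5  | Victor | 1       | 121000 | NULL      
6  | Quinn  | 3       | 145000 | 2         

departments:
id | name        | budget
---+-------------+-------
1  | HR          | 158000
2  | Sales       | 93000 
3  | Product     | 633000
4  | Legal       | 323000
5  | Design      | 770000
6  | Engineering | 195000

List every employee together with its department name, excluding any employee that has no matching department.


INNER JOIN keeps only employees rows whose dept_id matches an id in departments. Walk through each employee:
  - employee 1 (Yara): dept_id=5 -> matches Design
  - employee 2 (Eve): dept_id=2 -> matches Sales
  - employee 3 (Dana): dept_id=NULL, no match -> dropped
  - employee 4 (Olivia): dept_id=3 -> matches Product
  - employee 5 (Victor): dept_id=1 -> matches HR
  - employee 6 (Quinn): dept_id=3 -> matches Product
So 1 of 6 rows is dropped.

SQL:
SELECT a.name, b.name AS department
FROM employees a
INNER JOIN departments b ON a.dept_id = b.id

Result:
name   | department
-------+-----------
Yara   | Design    
Eve    | Sales     
Olivia | Product   
Victor | HR        
Quinn  | Product   


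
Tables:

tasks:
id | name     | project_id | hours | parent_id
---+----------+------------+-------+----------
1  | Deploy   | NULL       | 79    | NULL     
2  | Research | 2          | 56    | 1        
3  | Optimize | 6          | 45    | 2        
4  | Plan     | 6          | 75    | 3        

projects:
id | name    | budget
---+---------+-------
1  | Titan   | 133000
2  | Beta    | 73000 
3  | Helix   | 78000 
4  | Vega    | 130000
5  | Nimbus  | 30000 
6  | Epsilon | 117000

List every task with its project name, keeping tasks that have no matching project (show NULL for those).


LEFT JOIN keeps every row from tasks (the left table); where project_id has no match in projects, the project columns become NULL. Walk through each task:
  - task 1 (Deploy): project_id=NULL, no match -> kept with NULL
  - task 2 (Research): project_id=2 -> matches Beta
  - task 3 (Optimize): project_id=6 -> matches Epsilon
  - task 4 (Plan): project_id=6 -> matches Epsilon
All 4 rows appear; 1 has NULL project.

SQL:
SELECT a.name, b.name AS project
FROM tasks a
LEFT JOIN projects b ON a.project_id = b.id

Result:
name     | project
---------+--------
Deploy   | NULL   
Research | Beta   
Optimize | Epsilon
Plan     | Epsilon


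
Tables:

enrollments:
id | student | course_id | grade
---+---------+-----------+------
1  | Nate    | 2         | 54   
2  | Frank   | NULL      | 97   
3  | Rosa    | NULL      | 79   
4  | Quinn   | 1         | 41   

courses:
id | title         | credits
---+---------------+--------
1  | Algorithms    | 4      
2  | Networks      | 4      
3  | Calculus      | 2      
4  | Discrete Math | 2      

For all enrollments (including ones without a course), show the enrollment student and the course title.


LEFT JOIN keeps every row from enrollments (the left table); where course_id has no match in courses, the course columns become NULL. Walk through each enrollment:
  - enrollment 1 (Nate): course_id=2 -> matches Networks
  - enrollment 2 (Frank): course_id=NULL, no match -> kept with NULL
  - enrollment 3 (Rosa): course_id=NULL, no match -> kept with NULL
  - enrollment 4 (Quinn): course_id=1 -> matches Algorithms
All 4 rows appear; 2 have NULL course.

SQL:
SELECT a.student, b.title AS course
FROM enrollments a
LEFT JOIN courses b ON a.course_id = b.id

Result:
student | course    
--------+-----------
Nate    | Networks  
Frank   | NULL      
Rosa    | NULL      
Quinn   | Algorithms


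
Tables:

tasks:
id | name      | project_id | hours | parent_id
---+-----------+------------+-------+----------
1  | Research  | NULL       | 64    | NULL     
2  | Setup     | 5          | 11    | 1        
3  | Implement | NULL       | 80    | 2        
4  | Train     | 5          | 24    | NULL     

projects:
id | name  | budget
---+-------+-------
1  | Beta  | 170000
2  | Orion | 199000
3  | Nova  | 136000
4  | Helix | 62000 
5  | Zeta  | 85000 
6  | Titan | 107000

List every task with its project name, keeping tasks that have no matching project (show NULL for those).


LEFT JOIN keeps every row from tasks (the left table); where project_id has no match in projects, the project columns become NULL. Walk through each task:
  - task 1 (Research): project_id=NULL, no match -> kept with NULL
  - task 2 (Setup): project_id=5 -> matches Zeta
  - task 3 (Implement): project_id=NULL, no match -> kept with NULL
  - task 4 (Train): project_id=5 -> matches Zeta
All 4 rows appear; 2 have NULL project.

SQL:
SELECT a.name, b.name AS project
FROM tasks a
LEFT JOIN projects b ON a.project_id = b.id

Result:
name      | project
----------+--------
Research  | NULL   
Setup     | Zeta   
Implement | NULL   
Train     | Zeta   


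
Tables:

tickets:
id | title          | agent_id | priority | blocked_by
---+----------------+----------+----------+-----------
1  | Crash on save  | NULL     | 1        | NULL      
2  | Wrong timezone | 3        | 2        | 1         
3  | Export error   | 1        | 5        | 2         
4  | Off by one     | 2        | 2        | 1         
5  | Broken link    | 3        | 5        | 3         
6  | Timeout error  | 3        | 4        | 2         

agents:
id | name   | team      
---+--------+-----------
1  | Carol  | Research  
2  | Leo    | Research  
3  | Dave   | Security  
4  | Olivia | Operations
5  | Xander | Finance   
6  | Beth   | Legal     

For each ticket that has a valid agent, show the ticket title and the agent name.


INNER JOIN keeps only tickets rows whose agent_id matches an id in agents. Walk through each ticket:
  - ticket 1 (Crash on save): agent_id=NULL, no match -> dropped
  - ticket 2 (Wrong timezone): agent_id=3 -> matches Dave
  - ticket 3 (Export error): agent_id=1 -> matches Carol
  - ticket 4 (Off by one): agent_id=2 -> matches Leo
  - ticket 5 (Broken link): agent_id=3 -> matches Dave
  - ticket 6 (Timeout error): agent_id=3 -> matches Dave
So 1 of 6 rows is dropped.

SQL:
SELECT a.title, b.name AS agent
FROM tickets a
INNER JOIN agents b ON a.agent_id = b.id

Result:
title          | agent
---------------+------
Wrong timezone | Dave 
Export error   | Carol
Off by one     | Leo  
Broken link    | Dave 
Timeout error  | Dave 


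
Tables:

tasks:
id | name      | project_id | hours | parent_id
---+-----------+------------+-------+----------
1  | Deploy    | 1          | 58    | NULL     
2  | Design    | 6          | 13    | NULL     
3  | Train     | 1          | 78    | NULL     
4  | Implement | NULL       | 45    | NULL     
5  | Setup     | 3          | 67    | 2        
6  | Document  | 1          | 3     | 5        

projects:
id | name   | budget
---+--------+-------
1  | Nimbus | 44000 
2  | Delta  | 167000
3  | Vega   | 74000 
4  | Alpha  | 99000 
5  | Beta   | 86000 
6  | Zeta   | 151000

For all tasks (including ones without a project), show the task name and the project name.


LEFT JOIN keeps every row from tasks (the left table); where project_id has no match in projects, the project columns become NULL. Walk through each task:
  - task 1 (Deploy): project_id=1 -> matches Nimbus
  - task 2 (Design): project_id=6 -> matches Zeta
  - task 3 (Train): project_id=1 -> matches Nimbus
  - task 4 (Implement): project_id=NULL, no match -> kept with NULL
  - task 5 (Setup): project_id=3 -> matches Vega
  - task 6 (Document): project_id=1 -> matches Nimbus
All 6 rows appear; 1 has NULL project.

SQL:
SELECT a.name, b.name AS project
FROM tasks a
LEFT JOIN projects b ON a.project_id = b.id

Result:
name      | project
----------+--------
Deploy    | Nimbus 
Design    | Zeta   
Train     | Nimbus 
Implement | NULL   
Setup     | Vega   
Document  | Nimbus 


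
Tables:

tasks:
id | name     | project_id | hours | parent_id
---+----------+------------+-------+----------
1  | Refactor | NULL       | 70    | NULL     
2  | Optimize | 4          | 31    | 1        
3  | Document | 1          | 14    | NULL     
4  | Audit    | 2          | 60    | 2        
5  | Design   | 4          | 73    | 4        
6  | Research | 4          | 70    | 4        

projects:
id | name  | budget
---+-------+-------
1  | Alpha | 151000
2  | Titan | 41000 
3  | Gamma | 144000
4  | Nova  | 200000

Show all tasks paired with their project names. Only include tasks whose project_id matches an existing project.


INNER JOIN keeps only tasks rows whose project_id matches an id in projects. Walk through each task:
  - task 1 (Refactor): project_id=NULL, no match -> dropped
  - task 2 (Optimize): project_id=4 -> matches Nova
  - task 3 (Document): project_id=1 -> matches Alpha
  - task 4 (Audit): project_id=2 -> matches Titan
  - task 5 (Design): project_id=4 -> matches Nova
  - task 6 (Research): project_id=4 -> matches Nova
So 1 of 6 rows is dropped.

SQL:
SELECT a.name, b.name AS project
FROM tasks a
INNER JOIN projects b ON a.project_id = b.id

Result:
name     | project
---------+--------
Optimize | Nova   
Document | Alpha  
Audit    | Titan  
Design   | Nova   
Research | Nova   


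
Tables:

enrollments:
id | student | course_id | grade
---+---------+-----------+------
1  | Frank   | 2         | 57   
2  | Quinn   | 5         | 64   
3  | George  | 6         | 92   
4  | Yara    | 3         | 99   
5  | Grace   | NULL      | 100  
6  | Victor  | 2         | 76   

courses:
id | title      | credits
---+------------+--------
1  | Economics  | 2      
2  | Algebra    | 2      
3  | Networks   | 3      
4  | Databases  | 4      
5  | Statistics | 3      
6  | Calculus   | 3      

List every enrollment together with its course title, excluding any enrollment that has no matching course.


INNER JOIN keeps only enrollments rows whose course_id matches an id in courses. Walk through each enrollment:
  - enrollment 1 (Frank): course_id=2 -> matches Algebra
  - enrollment 2 (Quinn): course_id=5 -> matches Statistics
  - enrollment 3 (George): course_id=6 -> matches Calculus
  - enrollment 4 (Yara): course_id=3 -> matches Networks
  - enrollment 5 (Grace): course_id=NULL, no match -> dropped
  - enrollment 6 (Victor): course_id=2 -> matches Algebra
So 1 of 6 rows is dropped.

SQL:
SELECT a.student, b.title AS course
FROM enrollments a
INNER JOIN courses b ON a.course_id = b.id

Result:
student | course    
--------+-----------
Frank   | Algebra   
Quinn   | Statistics
George  | Calculus  
Yara    | Networks  
Victor  | Algebra   


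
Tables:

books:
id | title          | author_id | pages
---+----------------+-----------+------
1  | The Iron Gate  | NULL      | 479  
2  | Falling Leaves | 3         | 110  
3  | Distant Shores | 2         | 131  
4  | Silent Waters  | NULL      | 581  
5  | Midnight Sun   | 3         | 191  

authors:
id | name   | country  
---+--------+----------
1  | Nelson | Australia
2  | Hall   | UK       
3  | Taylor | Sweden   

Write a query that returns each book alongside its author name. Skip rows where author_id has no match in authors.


INNER JOIN keeps only books rows whose author_id matches an id in authors. Walk through each book:
  - book 1 (The Iron Gate): author_id=NULL, no match -> dropped
  - book 2 (Falling Leaves): author_id=3 -> matches Taylor
  - book 3 (Distant Shores): author_id=2 -> matches Hall
  - book 4 (Silent Waters): author_id=NULL, no match -> dropped
  - book 5 (Midnight Sun): author_id=3 -> matches Taylor
So 2 of 5 rows are dropped.

SQL:
SELECT a.title, b.name AS author
FROM books a
INNER JOIN authors b ON a.author_id = b.id

Result:
title          | author
---------------+-------
Falling Leaves | Taylor
Distant Shores | Hall  
Midnight Sun   | Taylor


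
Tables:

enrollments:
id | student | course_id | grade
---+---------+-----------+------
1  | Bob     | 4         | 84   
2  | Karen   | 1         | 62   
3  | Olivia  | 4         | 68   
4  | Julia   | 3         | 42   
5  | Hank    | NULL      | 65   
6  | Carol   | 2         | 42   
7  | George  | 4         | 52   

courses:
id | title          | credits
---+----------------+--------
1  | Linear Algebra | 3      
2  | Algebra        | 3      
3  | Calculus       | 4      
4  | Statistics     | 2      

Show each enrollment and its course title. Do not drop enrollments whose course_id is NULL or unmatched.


LEFT JOIN keeps every row from enrollments (the left table); where course_id has no match in courses, the course columns become NULL. Walk through each enrollment:
  - enrollment 1 (Bob): course_id=4 -> matches Statistics
  - enrollment 2 (Karen): course_id=1 -> matches Linear Algebra
  - enrollment 3 (Olivia): course_id=4 -> matches Statistics
  - enrollment 4 (Julia): course_id=3 -> matches Calculus
  - enrollment 5 (Hank): course_id=NULL, no match -> kept with NULL
  - enrollment 6 (Carol): course_id=2 -> matches Algebra
  - enrollment 7 (George): course_id=4 -> matches Statistics
All 7 rows appear; 1 has NULL course.

SQL:
SELECT a.student, b.title AS course
FROM enrollments a
LEFT JOIN courses b ON a.course_id = b.id

Result:
student | course        
--------+---------------
Bob     | Statistics    
Karen   | Linear Algebra
Olivia  | Statistics    
Julia   | Calculus      
Hank    | NULL          
Carol   | Algebra       
George  | Statistics    
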